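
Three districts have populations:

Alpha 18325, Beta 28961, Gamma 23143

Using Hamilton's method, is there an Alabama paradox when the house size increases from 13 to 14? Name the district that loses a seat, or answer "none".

At 13 seats: Alpha 4, Beta 5, Gamma 4.
At 14 seats: Alpha 4, Beta 6, Gamma 4.
No district's allocation decreased.

none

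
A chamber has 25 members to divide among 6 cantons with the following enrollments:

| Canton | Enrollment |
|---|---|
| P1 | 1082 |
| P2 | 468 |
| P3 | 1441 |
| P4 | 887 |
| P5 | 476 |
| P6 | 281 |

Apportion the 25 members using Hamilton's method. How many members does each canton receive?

P1 6; P2 2; P3 8; P4 5; P5 3; P6 1

The standard divisor is 4635/25 ≈ 185.4.
Standard quotas: P1 5.836, P2 2.524, P3 7.772, P4 4.784, P5 2.567, P6 1.516.
Lower quotas: P1 5, P2 2, P3 7, P4 4, P5 2, P6 1 (sum 21, leaving 4 seats).
Remainders in descending order: P1 0.836, P4 0.784, P3 0.772, P5 0.567, P2 0.524, P6 0.516.
Largest remainders: P1, P4, P3, P5 receive the extra seats.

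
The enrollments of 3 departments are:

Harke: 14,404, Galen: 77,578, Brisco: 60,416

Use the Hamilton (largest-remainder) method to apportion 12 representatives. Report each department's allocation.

Total 152398; standard divisor 152398/12 ≈ 12699.833.
Standard quotas: Harke 1.1342, Galen 6.1086, Brisco 4.7572.
Lower quotas: Harke 1, Galen 6, Brisco 4 (sum 11, leaving 1 seat).
Remainders in descending order: Brisco 0.7572, Harke 0.1342, Galen 0.1086.
The surplus seat goes to Brisco.

Harke 1, Galen 6, Brisco 5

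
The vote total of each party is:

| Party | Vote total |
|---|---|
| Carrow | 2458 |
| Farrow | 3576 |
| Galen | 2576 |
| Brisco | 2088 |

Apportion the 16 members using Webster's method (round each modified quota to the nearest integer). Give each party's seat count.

Carrow 4, Farrow 5, Galen 4, Brisco 3

Standard divisor 10698/16 ≈ 668.625; standard quotas: Carrow 3.676, Farrow 5.348, Galen 3.853, Brisco 3.123.
Rounding to the nearest integer gives Carrow 4, Farrow 5, Galen 4, Brisco 3 — total 16, matching the house size, so no adjustment is needed.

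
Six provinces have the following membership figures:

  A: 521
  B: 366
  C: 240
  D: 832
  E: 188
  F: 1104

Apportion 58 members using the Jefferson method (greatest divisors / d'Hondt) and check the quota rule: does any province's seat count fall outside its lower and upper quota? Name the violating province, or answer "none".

F

Standard quotas: A 9.295, B 6.530, C 4.282, D 14.843, E 3.354, F 19.696.
Jefferson allocation: A 9, B 6, C 4, D 15, E 3, F 21.
F has quota 19.696 (lower 19, upper 20) but receives 21 — outside the quota interval.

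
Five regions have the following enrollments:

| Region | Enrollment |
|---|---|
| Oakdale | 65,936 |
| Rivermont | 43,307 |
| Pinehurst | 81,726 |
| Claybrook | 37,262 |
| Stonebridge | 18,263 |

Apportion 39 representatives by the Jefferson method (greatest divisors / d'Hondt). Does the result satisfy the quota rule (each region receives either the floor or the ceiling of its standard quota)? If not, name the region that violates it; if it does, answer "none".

none

Standard quotas: Oakdale 10.432, Rivermont 6.852, Pinehurst 12.931, Claybrook 5.896, Stonebridge 2.890.
Jefferson allocation: Oakdale 10, Rivermont 7, Pinehurst 13, Claybrook 6, Stonebridge 3.
Every allocation lies between the lower and upper quota.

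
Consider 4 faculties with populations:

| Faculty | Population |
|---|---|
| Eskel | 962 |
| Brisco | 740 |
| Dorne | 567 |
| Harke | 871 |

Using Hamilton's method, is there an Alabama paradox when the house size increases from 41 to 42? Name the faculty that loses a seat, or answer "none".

At 41 seats: Eskel 13, Brisco 10, Dorne 7, Harke 11.
At 42 seats: Eskel 13, Brisco 10, Dorne 7, Harke 12.
No faculty's allocation decreased.

none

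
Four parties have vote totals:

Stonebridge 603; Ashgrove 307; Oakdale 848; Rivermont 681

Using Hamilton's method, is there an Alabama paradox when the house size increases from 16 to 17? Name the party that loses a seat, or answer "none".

none

At 16 seats: Stonebridge 4, Ashgrove 2, Oakdale 6, Rivermont 4.
At 17 seats: Stonebridge 4, Ashgrove 2, Oakdale 6, Rivermont 5.
No party's allocation decreased.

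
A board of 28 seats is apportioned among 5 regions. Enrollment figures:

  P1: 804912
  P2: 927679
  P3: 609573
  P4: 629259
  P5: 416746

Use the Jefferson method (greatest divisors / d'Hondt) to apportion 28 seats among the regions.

Standard divisor 3388169/28 ≈ 121006.036; standard quotas: P1 6.652, P2 7.666, P3 5.038, P4 5.200, P5 3.444.
Rounding down gives 6, 7, 5, 5, 3 = 26 seats, so the divisor must be adjusted.
With modified divisor 109900: modified quotas P1 7.324, P2 8.441, P3 5.547, P4 5.726, P5 3.792.
Rounding down: P1 7, P2 8, P3 5, P4 5, P5 3 (total 28).

P1 7; P2 8; P3 5; P4 5; P5 3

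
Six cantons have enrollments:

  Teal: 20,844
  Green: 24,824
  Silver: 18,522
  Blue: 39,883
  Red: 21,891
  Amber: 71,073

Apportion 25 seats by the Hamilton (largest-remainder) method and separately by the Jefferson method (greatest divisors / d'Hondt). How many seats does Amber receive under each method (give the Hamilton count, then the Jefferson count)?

Hamilton: Teal 3, Green 3, Silver 2, Blue 5, Red 3, Amber 9.
Jefferson: Teal 2, Green 3, Silver 2, Blue 5, Red 3, Amber 10.
Amber gets 9 under Hamilton and 10 under Jefferson.

9 and 10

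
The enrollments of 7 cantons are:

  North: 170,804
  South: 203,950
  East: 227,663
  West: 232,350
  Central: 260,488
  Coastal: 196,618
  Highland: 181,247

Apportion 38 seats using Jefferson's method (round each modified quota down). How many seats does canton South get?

Standard divisor 1473120/38 ≈ 38766.316; standard quotas: North 4.406, South 5.261, East 5.873, West 5.994, Central 6.719, Coastal 5.072, Highland 4.675.
Rounding down gives 4, 5, 5, 5, 6, 5, 4 = 34 seats, so the divisor must be adjusted.
With modified divisor 35200: modified quotas North 4.852, South 5.794, East 6.468, West 6.601, Central 7.400, Coastal 5.586, Highland 5.149.
Rounding down: North 4, South 5, East 6, West 6, Central 7, Coastal 5, Highland 5 (total 38).
South receives 5.

5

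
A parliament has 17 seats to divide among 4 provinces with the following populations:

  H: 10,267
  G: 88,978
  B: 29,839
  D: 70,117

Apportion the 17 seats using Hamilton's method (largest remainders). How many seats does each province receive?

Total 199201; standard divisor 199201/17 ≈ 11717.706.
Standard quotas: H 0.8762, G 7.5935, B 2.5465, D 5.9839.
Lower quotas: H 0, G 7, B 2, D 5 (sum 14, leaving 3 seats).
Remainders in descending order: D 0.9839, H 0.8762, G 0.5935, B 0.5465.
The surplus seats go to D, H, G.

H 1, G 8, B 2, D 6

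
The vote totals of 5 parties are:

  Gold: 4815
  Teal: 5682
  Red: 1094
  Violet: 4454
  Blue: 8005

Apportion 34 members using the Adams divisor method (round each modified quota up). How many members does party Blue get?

11

Standard divisor 24050/34 ≈ 707.353; standard quotas: Gold 6.807, Teal 8.033, Red 1.547, Violet 6.297, Blue 11.317.
Rounding up gives 7, 9, 2, 7, 12 = 37 seats, so the divisor must be adjusted.
With modified divisor 770: modified quotas Gold 6.253, Teal 7.379, Red 1.421, Violet 5.784, Blue 10.396.
Rounding up: Gold 7, Teal 8, Red 2, Violet 6, Blue 11 (total 34).
Blue receives 11.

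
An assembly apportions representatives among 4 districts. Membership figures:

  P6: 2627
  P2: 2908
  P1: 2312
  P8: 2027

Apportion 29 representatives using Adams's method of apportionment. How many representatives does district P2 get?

Standard divisor 9874/29 ≈ 340.483; standard quotas: P6 7.716, P2 8.541, P1 6.790, P8 5.953.
Rounding up gives 8, 9, 7, 6 = 30 seats, so the divisor must be adjusted.
With modified divisor 370: modified quotas P6 7.100, P2 7.859, P1 6.249, P8 5.478.
Rounding up: P6 8, P2 8, P1 7, P8 6 (total 29).
P2 receives 8.

8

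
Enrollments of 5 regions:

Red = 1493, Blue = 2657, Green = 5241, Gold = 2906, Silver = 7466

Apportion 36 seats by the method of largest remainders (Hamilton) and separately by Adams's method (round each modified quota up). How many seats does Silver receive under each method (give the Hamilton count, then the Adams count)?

Hamilton: Red 3, Blue 5, Green 9, Gold 5, Silver 14.
Adams: Red 3, Blue 5, Green 10, Gold 5, Silver 13.
Silver gets 14 under Hamilton and 13 under Adams.

14 and 13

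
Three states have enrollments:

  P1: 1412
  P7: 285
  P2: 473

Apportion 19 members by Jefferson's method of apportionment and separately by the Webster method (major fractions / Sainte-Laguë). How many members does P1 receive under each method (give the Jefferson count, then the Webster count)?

Jefferson: P1 13, P7 2, P2 4.
Webster: P1 12, P7 3, P2 4.
P1 gets 13 under Jefferson and 12 under Webster.

13 and 12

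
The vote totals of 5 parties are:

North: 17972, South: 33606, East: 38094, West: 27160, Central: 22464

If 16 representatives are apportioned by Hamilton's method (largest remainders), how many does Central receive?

Standard divisor: 139296 ÷ 16 = 8706.
Standard quotas: North 2.0643, South 3.8601, East 4.3756, West 3.1197, Central 2.5803.
Lower quotas: North 2, South 3, East 4, West 3, Central 2 (sum 14, leaving 2 seats).
Remainders in descending order: South 0.8601, Central 0.5803, East 0.3756, West 0.1197, North 0.0643.
Largest remainders: South, Central receive the extra seats.
Central receives 3.

3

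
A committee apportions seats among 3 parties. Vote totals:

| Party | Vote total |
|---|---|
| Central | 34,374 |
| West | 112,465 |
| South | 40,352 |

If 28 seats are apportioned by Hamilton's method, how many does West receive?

17

Standard divisor: 187191 ÷ 28 ≈ 6685.393.
Standard quotas: Central 5.1417, West 16.8225, South 6.0358.
Lower quotas: Central 5, West 16, South 6 (sum 27, leaving 1 seat).
Remainders in descending order: West 0.8225, Central 0.1417, South 0.0358.
The surplus seat goes to West.
West receives 17.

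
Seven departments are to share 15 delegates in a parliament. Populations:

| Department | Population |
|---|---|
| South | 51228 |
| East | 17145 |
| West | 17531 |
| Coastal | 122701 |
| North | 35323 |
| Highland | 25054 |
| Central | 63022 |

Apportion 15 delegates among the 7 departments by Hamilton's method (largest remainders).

South=2; East=1; West=1; Coastal=5; North=2; Highland=1; Central=3

Standard divisor: 332004 ÷ 15 ≈ 22133.6.
Standard quotas: South 2.3145, East 0.7746, West 0.7921, Coastal 5.5437, North 1.5959, Highland 1.1319, Central 2.8473.
Lower quotas: South 2, East 0, West 0, Coastal 5, North 1, Highland 1, Central 2 (sum 11, leaving 4 seats).
Remainders in descending order: Central 0.8473, West 0.7921, East 0.7746, North 0.5959, Coastal 0.5437, South 0.3145, Highland 0.1319.
Largest remainders: Central, West, East, North receive the extra seats.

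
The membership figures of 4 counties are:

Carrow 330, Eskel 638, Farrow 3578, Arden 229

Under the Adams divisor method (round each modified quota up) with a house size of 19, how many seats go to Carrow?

2

Standard divisor 4775/19 ≈ 251.316; standard quotas: Carrow 1.313, Eskel 2.539, Farrow 14.237, Arden 0.911.
Rounding up gives 2, 3, 15, 1 = 21 seats, so the divisor must be adjusted.
With modified divisor 290: modified quotas Carrow 1.138, Eskel 2.200, Farrow 12.338, Arden 0.790.
Rounding up: Carrow 2, Eskel 3, Farrow 13, Arden 1 (total 19).
Carrow receives 2.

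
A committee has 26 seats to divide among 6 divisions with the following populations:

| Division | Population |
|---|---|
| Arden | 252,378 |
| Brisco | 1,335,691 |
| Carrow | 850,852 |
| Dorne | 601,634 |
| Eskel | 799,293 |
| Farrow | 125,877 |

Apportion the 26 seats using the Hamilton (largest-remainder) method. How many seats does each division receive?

Standard divisor: 3965725 ÷ 26 ≈ 152527.885.
Standard quotas: Arden 1.6546, Brisco 8.7570, Carrow 5.5783, Dorne 3.9444, Eskel 5.2403, Farrow 0.8253.
Lower quotas: Arden 1, Brisco 8, Carrow 5, Dorne 3, Eskel 5, Farrow 0 (sum 22, leaving 4 seats).
Remainders in descending order: Dorne 0.9444, Farrow 0.8253, Brisco 0.7570, Arden 0.6546, Carrow 0.5783, Eskel 0.2403.
The surplus seats go to Dorne, Farrow, Brisco, Arden.

Arden 2, Brisco 9, Carrow 5, Dorne 4, Eskel 5, Farrow 1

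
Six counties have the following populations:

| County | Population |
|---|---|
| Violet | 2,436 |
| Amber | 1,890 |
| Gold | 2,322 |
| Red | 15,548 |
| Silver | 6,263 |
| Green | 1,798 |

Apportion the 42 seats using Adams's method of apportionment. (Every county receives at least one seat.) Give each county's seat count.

Standard divisor 30257/42 ≈ 720.405; standard quotas: Violet 3.381, Amber 2.624, Gold 3.223, Red 21.582, Silver 8.694, Green 2.496.
Rounding up gives 4, 3, 4, 22, 9, 3 = 45 seats, so the divisor must be adjusted.
With modified divisor 780: modified quotas Violet 3.123, Amber 2.423, Gold 2.977, Red 19.933, Silver 8.029, Green 2.305.
Rounding up: Violet 4, Amber 3, Gold 3, Red 20, Silver 9, Green 3 (total 42).

Violet=4, Amber=3, Gold=3, Red=20, Silver=9, Green=3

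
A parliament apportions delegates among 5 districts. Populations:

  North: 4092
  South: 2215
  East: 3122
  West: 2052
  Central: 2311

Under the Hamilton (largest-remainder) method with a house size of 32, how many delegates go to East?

7

Total 13792; standard divisor 13792/32 = 431.
Standard quotas: North 9.494, South 5.139, East 7.244, West 4.761, Central 5.362.
Lower quotas: North 9, South 5, East 7, West 4, Central 5 (sum 30, leaving 2 seats).
Remainders in descending order: West 0.761, North 0.494, Central 0.362, East 0.244, South 0.139.
Largest remainders: West, North receive the extra seats.
East receives 7.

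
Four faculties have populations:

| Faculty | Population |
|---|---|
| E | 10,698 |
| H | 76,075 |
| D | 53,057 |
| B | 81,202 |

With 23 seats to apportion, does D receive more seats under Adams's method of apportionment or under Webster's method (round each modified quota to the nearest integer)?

Webster

Adams: E 2, H 8, D 5, B 8.
Webster: E 1, H 8, D 6, B 8.
D gets 5 under Adams and 6 under Webster.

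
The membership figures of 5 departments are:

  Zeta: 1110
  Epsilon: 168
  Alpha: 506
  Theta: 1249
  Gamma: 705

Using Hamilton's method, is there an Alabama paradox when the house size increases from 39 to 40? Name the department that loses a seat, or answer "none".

none

At 39 seats: Zeta 12, Epsilon 2, Alpha 5, Theta 13, Gamma 7.
At 40 seats: Zeta 12, Epsilon 2, Alpha 5, Theta 13, Gamma 8.
No department's allocation decreased.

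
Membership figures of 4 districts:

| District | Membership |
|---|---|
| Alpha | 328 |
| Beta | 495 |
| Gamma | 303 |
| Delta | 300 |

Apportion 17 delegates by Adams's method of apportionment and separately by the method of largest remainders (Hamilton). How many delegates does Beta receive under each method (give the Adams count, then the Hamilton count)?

Adams: Alpha 4, Beta 5, Gamma 4, Delta 4.
Hamilton: Alpha 4, Beta 6, Gamma 4, Delta 3.
Beta gets 5 under Adams and 6 under Hamilton.

5 and 6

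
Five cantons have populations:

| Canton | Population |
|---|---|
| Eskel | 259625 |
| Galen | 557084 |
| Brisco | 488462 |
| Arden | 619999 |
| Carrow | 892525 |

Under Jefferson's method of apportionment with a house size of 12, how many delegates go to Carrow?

Standard divisor 2817695/12 ≈ 234807.917; standard quotas: Eskel 1.106, Galen 2.373, Brisco 2.080, Arden 2.640, Carrow 3.801.
Rounding down gives 1, 2, 2, 2, 3 = 10 seats, so the divisor must be adjusted.
With modified divisor 196200: modified quotas Eskel 1.323, Galen 2.839, Brisco 2.490, Arden 3.160, Carrow 4.549.
Rounding down: Eskel 1, Galen 2, Brisco 2, Arden 3, Carrow 4 (total 12).
Carrow receives 4.

4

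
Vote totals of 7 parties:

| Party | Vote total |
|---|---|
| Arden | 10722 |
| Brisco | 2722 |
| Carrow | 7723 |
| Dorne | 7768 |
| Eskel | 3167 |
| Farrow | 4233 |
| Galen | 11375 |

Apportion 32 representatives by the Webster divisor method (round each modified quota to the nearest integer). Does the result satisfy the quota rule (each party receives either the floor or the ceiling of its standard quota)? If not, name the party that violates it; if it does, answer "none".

Standard quotas: Arden 7.191, Brisco 1.826, Carrow 5.180, Dorne 5.210, Eskel 2.124, Farrow 2.839, Galen 7.629.
Webster allocation: Arden 7, Brisco 2, Carrow 5, Dorne 5, Eskel 2, Farrow 3, Galen 8.
Every allocation lies between the lower and upper quota.

none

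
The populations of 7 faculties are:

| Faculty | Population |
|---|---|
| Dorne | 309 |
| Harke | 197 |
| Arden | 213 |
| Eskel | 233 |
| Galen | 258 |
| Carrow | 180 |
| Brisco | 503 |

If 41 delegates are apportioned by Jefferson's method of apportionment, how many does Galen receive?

Standard divisor 1893/41 ≈ 46.171; standard quotas: Dorne 6.693, Harke 4.267, Arden 4.613, Eskel 5.046, Galen 5.588, Carrow 3.899, Brisco 10.894.
Rounding down gives 6, 4, 4, 5, 5, 3, 10 = 37 seats, so the divisor must be adjusted.
With modified divisor 42.8: modified quotas Dorne 7.220, Harke 4.603, Arden 4.977, Eskel 5.444, Galen 6.028, Carrow 4.206, Brisco 11.752.
Rounding down: Dorne 7, Harke 4, Arden 4, Eskel 5, Galen 6, Carrow 4, Brisco 11 (total 41).
Galen receives 6.

6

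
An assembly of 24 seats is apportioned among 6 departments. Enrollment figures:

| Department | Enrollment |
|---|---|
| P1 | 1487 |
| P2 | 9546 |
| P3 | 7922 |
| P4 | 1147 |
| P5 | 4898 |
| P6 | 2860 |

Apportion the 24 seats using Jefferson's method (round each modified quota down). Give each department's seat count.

P1=1; P2=9; P3=7; P4=1; P5=4; P6=2

Standard divisor 27860/24 ≈ 1160.833; standard quotas: P1 1.281, P2 8.223, P3 6.824, P4 0.988, P5 4.219, P6 2.464.
Rounding down gives 1, 8, 6, 0, 4, 2 = 21 seats, so the divisor must be adjusted.
With modified divisor 1000: modified quotas P1 1.487, P2 9.546, P3 7.922, P4 1.147, P5 4.898, P6 2.860.
Rounding down: P1 1, P2 9, P3 7, P4 1, P5 4, P6 2 (total 24).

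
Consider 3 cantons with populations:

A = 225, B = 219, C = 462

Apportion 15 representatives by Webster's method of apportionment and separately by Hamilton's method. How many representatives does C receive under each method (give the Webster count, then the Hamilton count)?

7 and 8

Webster: A 4, B 4, C 7.
Hamilton: A 4, B 3, C 8.
C gets 7 under Webster and 8 under Hamilton.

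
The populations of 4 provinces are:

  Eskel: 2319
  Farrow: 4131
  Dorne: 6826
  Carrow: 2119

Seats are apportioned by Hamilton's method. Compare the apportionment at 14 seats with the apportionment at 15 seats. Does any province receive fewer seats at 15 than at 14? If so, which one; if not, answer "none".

none

At 14 seats: Eskel 2, Farrow 4, Dorne 6, Carrow 2.
At 15 seats: Eskel 2, Farrow 4, Dorne 7, Carrow 2.
No province's allocation decreased.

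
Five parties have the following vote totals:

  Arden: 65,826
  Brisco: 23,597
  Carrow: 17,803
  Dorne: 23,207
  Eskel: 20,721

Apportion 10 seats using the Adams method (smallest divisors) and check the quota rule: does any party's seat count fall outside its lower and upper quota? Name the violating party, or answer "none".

none

Standard quotas: Arden 4.355, Brisco 1.561, Carrow 1.178, Dorne 1.535, Eskel 1.371.
Adams allocation: Arden 4, Brisco 2, Carrow 1, Dorne 2, Eskel 1.
Every allocation lies between the lower and upper quota.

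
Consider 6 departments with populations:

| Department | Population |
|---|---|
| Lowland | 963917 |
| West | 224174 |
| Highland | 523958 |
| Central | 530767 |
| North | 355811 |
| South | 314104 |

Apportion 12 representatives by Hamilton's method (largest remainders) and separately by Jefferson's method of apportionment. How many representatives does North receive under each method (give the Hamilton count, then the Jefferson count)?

2 and 1

Hamilton: Lowland 4, West 1, Highland 2, Central 2, North 2, South 1.
Jefferson: Lowland 5, West 1, Highland 2, Central 2, North 1, South 1.
North gets 2 under Hamilton and 1 under Jefferson.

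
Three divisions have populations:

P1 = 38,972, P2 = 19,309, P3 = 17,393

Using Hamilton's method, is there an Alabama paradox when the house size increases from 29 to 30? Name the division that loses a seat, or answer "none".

none

At 29 seats: P1 15, P2 7, P3 7.
At 30 seats: P1 15, P2 8, P3 7.
No division's allocation decreased.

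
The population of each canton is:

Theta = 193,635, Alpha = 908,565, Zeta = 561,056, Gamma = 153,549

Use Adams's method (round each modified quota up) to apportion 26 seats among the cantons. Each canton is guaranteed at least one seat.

Standard divisor 1816805/26 ≈ 69877.115; standard quotas: Theta 2.771, Alpha 13.002, Zeta 8.029, Gamma 2.197.
Rounding up gives 3, 14, 9, 3 = 29 seats, so the divisor must be adjusted.
With modified divisor 75925.9: modified quotas Theta 2.550, Alpha 11.966, Zeta 7.390, Gamma 2.022.
Rounding up: Theta 3, Alpha 12, Zeta 8, Gamma 3 (total 26).

Theta 3, Alpha 12, Zeta 8, Gamma 3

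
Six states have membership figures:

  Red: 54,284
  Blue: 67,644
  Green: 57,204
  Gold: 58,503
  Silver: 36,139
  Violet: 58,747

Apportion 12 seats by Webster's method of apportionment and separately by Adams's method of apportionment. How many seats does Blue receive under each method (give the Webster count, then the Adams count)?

3 and 2

Webster: Red 2, Blue 3, Green 2, Gold 2, Silver 1, Violet 2.
Adams: Red 2, Blue 2, Green 2, Gold 2, Silver 2, Violet 2.
Blue gets 3 under Webster and 2 under Adams.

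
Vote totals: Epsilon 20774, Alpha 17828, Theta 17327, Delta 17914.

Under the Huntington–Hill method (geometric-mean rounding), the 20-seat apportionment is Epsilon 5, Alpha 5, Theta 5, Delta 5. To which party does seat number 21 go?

Priority for the next seat is population ÷ (√(s·(s+1))).
Priorities: Epsilon 3792.796, Alpha 3254.933, Theta 3163.463, Delta 3270.634.
Highest priority: Epsilon.

Epsilon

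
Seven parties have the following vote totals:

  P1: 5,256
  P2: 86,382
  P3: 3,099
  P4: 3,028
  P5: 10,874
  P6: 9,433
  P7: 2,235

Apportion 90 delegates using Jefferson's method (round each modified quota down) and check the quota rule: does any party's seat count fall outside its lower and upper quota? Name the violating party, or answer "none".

P2

Standard quotas: P1 3.932, P2 64.621, P3 2.318, P4 2.265, P5 8.135, P6 7.057, P7 1.672.
Jefferson allocation: P1 4, P2 66, P3 2, P4 2, P5 8, P6 7, P7 1.
P2 has quota 64.621 (lower 64, upper 65) but receives 66 — outside the quota interval.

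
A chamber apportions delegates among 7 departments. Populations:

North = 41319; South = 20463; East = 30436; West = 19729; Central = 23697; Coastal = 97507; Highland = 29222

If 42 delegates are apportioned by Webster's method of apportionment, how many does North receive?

Standard divisor 262373/42 ≈ 6246.976; standard quotas: North 6.614, South 3.276, East 4.872, West 3.158, Central 3.793, Coastal 15.609, Highland 4.678.
Rounding to the nearest integer gives 7, 3, 5, 3, 4, 16, 5 = 43 seats, so the divisor must be adjusted.
With modified divisor 6300: modified quotas North 6.559, South 3.248, East 4.831, West 3.132, Central 3.761, Coastal 15.477, Highland 4.638.
Rounding to the nearest integer: North 7, South 3, East 5, West 3, Central 4, Coastal 15, Highland 5 (total 42).
North receives 7.

7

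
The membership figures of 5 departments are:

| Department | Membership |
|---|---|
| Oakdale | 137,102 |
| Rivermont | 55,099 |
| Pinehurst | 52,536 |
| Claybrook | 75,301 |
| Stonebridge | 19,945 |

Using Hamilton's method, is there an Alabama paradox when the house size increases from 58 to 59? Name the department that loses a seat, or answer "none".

At 58 seats: Oakdale 23, Rivermont 9, Pinehurst 9, Claybrook 13, Stonebridge 4.
At 59 seats: Oakdale 24, Rivermont 10, Pinehurst 9, Claybrook 13, Stonebridge 3.
Stonebridge drops from 4 to 3.

Stonebridge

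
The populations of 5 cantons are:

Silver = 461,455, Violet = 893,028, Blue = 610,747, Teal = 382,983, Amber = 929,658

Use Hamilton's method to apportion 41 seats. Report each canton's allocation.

Total 3277871; standard divisor 3277871/41 ≈ 79948.073.
Standard quotas: Silver 5.7719, Violet 11.1701, Blue 7.6393, Teal 4.7904, Amber 11.6283.
Lower quotas: Silver 5, Violet 11, Blue 7, Teal 4, Amber 11 (sum 38, leaving 3 seats).
Remainders in descending order: Teal 0.7904, Silver 0.7719, Blue 0.6393, Amber 0.6283, Violet 0.1701.
Largest remainders: Teal, Silver, Blue receive the extra seats.

Silver 6, Violet 11, Blue 8, Teal 5, Amber 11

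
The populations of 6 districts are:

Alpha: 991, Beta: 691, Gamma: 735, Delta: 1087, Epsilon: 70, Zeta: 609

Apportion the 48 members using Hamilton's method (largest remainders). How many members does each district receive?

Total 4183; standard divisor 4183/48 ≈ 87.146.
Standard quotas: Alpha 11.372, Beta 7.929, Gamma 8.434, Delta 12.473, Epsilon 0.803, Zeta 6.988.
Lower quotas: Alpha 11, Beta 7, Gamma 8, Delta 12, Epsilon 0, Zeta 6 (sum 44, leaving 4 seats).
Remainders in descending order: Zeta 0.988, Beta 0.929, Epsilon 0.803, Delta 0.473, Gamma 0.434, Alpha 0.372.
Largest remainders: Zeta, Beta, Epsilon, Delta receive the extra seats.

Alpha 11, Beta 8, Gamma 8, Delta 13, Epsilon 1, Zeta 7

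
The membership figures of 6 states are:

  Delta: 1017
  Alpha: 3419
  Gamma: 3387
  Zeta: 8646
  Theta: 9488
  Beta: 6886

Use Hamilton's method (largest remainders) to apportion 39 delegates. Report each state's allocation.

Delta 1, Alpha 4, Gamma 4, Zeta 11, Theta 11, Beta 8

Total 32843; standard divisor 32843/39 ≈ 842.128.
Standard quotas: Delta 1.2077, Alpha 4.0600, Gamma 4.0220, Zeta 10.2668, Theta 11.2667, Beta 8.1769.
Lower quotas: Delta 1, Alpha 4, Gamma 4, Zeta 10, Theta 11, Beta 8 (sum 38, leaving 1 seat).
Remainders in descending order: Zeta 0.2668, Theta 0.2667, Delta 0.2077, Beta 0.1769, Alpha 0.0600, Gamma 0.0220.
Largest remainder: Zeta receives the extra seat.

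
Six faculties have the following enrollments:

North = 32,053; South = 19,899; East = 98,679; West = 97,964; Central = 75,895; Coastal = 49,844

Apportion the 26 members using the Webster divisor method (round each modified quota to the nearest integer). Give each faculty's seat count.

Standard divisor 374334/26 ≈ 14397.462; standard quotas: North 2.226, South 1.382, East 6.854, West 6.804, Central 5.271, Coastal 3.462.
Rounding to the nearest integer gives 2, 1, 7, 7, 5, 3 = 25 seats, so the divisor must be adjusted.
With modified divisor 14000: modified quotas North 2.289, South 1.421, East 7.048, West 6.997, Central 5.421, Coastal 3.560.
Rounding to the nearest integer: North 2, South 1, East 7, West 7, Central 5, Coastal 4 (total 26).

North 2, South 1, East 7, West 7, Central 5, Coastal 4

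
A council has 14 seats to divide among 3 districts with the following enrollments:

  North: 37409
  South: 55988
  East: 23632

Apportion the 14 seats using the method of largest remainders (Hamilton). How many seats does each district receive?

Total 117029; standard divisor 117029/14 ≈ 8359.214.
Standard quotas: North 4.4752, South 6.6978, East 2.8271.
Lower quotas: North 4, South 6, East 2 (sum 12, leaving 2 seats).
Remainders in descending order: East 0.8271, South 0.6978, North 0.4752.
Largest remainders: East, South receive the extra seats.

North=4, South=7, East=3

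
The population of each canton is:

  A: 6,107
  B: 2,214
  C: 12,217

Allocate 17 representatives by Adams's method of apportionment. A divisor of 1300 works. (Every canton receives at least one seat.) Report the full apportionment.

With modified divisor 1300: modified quotas A 4.698, B 1.703, C 9.398.
Rounding up: A 5, B 2, C 10 (total 17).

A 5, B 2, C 10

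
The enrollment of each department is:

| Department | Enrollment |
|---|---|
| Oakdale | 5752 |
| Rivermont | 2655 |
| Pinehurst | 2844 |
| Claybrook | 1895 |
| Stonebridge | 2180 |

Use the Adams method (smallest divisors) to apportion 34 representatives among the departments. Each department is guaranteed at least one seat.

Oakdale: 13; Rivermont: 6; Pinehurst: 6; Claybrook: 4; Stonebridge: 5

Standard divisor 15326/34 ≈ 450.765; standard quotas: Oakdale 12.761, Rivermont 5.890, Pinehurst 6.309, Claybrook 4.204, Stonebridge 4.836.
Rounding up gives 13, 6, 7, 5, 5 = 36 seats, so the divisor must be adjusted.
With modified divisor 477: modified quotas Oakdale 12.059, Rivermont 5.566, Pinehurst 5.962, Claybrook 3.973, Stonebridge 4.570.
Rounding up: Oakdale 13, Rivermont 6, Pinehurst 6, Claybrook 4, Stonebridge 5 (total 34).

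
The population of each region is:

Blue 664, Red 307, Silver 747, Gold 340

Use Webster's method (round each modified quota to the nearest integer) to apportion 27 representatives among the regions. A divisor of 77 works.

With modified divisor 77: modified quotas Blue 8.623, Red 3.987, Silver 9.701, Gold 4.416.
Rounding to the nearest integer: Blue 9, Red 4, Silver 10, Gold 4 (total 27).

Blue=9, Red=4, Silver=10, Gold=4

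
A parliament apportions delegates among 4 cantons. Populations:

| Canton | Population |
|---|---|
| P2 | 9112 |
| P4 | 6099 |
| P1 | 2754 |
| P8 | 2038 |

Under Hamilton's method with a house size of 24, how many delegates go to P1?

3

Total 20003; standard divisor 20003/24 ≈ 833.458.
Standard quotas: P2 10.9328, P4 7.3177, P1 3.3043, P8 2.4452.
Lower quotas: P2 10, P4 7, P1 3, P8 2 (sum 22, leaving 2 seats).
Remainders in descending order: P2 0.9328, P8 0.4452, P4 0.3177, P1 0.3043.
The surplus seats go to P2, P8.
P1 receives 3.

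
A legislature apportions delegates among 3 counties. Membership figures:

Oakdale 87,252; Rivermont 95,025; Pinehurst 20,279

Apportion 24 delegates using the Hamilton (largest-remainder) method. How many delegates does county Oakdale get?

Total 202556; standard divisor 202556/24 ≈ 8439.833.
Standard quotas: Oakdale 10.3381, Rivermont 11.2591, Pinehurst 2.4028.
Lower quotas: Oakdale 10, Rivermont 11, Pinehurst 2 (sum 23, leaving 1 seat).
Remainders in descending order: Pinehurst 0.4028, Oakdale 0.3381, Rivermont 0.2591.
Largest remainder: Pinehurst receives the extra seat.
Oakdale receives 10.

10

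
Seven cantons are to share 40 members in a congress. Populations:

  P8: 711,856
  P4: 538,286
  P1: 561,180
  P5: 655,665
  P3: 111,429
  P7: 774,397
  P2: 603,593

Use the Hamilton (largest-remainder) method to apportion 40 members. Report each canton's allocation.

P8 7; P4 5; P1 6; P5 7; P3 1; P7 8; P2 6

The standard divisor is 3956406/40 ≈ 98910.15.
Standard quotas: P8 7.1970, P4 5.4422, P1 5.6736, P5 6.6289, P3 1.1266, P7 7.8293, P2 6.1024.
Lower quotas: P8 7, P4 5, P1 5, P5 6, P3 1, P7 7, P2 6 (sum 37, leaving 3 seats).
Remainders in descending order: P7 0.8293, P1 0.6736, P5 0.6289, P4 0.4422, P8 0.1970, P3 0.1266, P2 0.1024.
Largest remainders: P7, P1, P5 receive the extra seats.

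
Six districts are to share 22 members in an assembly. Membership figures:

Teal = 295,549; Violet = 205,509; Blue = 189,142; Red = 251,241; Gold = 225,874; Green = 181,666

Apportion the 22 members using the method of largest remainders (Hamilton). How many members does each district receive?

The standard divisor is 1348981/22 ≈ 61317.318.
Standard quotas: Teal 4.8200, Violet 3.3516, Blue 3.0846, Red 4.0974, Gold 3.6837, Green 2.9627.
Lower quotas: Teal 4, Violet 3, Blue 3, Red 4, Gold 3, Green 2 (sum 19, leaving 3 seats).
Remainders in descending order: Green 0.9627, Teal 0.8200, Gold 0.6837, Violet 0.3516, Red 0.0974, Blue 0.0846.
The surplus seats go to Green, Teal, Gold.

Teal 5; Violet 3; Blue 3; Red 4; Gold 4; Green 3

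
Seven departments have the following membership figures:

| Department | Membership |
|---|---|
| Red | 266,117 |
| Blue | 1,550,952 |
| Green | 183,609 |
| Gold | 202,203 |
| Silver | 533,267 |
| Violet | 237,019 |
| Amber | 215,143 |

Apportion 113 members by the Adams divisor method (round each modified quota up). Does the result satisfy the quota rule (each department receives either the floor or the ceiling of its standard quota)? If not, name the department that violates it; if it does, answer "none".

Blue

Standard quotas: Red 9.432, Blue 54.969, Green 6.507, Gold 7.166, Silver 18.900, Violet 8.400, Amber 7.625.
Adams allocation: Red 10, Blue 53, Green 7, Gold 7, Silver 19, Violet 9, Amber 8.
Blue has quota 54.969 (lower 54, upper 55) but receives 53 — outside the quota interval.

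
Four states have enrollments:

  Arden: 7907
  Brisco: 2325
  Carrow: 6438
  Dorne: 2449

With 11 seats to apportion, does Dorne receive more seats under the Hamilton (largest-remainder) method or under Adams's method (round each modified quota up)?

Hamilton: Arden 5, Brisco 1, Carrow 4, Dorne 1.
Adams: Arden 4, Brisco 2, Carrow 3, Dorne 2.
Dorne gets 1 under Hamilton and 2 under Adams.

Adams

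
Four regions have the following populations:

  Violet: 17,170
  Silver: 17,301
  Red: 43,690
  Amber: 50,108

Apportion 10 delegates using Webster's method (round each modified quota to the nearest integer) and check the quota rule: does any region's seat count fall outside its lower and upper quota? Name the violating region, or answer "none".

Standard quotas: Violet 1.339, Silver 1.349, Red 3.406, Amber 3.906.
Webster allocation: Violet 1, Silver 1, Red 4, Amber 4.
Every allocation lies between the lower and upper quota.

none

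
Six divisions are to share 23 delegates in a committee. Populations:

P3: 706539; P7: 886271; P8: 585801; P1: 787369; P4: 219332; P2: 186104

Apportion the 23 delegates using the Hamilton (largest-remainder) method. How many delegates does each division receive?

The standard divisor is 3371416/23 ≈ 146583.304.
Standard quotas: P3 4.8201, P7 6.0462, P8 3.9964, P1 5.3715, P4 1.4963, P2 1.2696.
Lower quotas: P3 4, P7 6, P8 3, P1 5, P4 1, P2 1 (sum 20, leaving 3 seats).
Remainders in descending order: P8 0.9964, P3 0.8201, P4 0.4963, P1 0.3715, P2 0.2696, P7 0.0462.
Largest remainders: P8, P3, P4 receive the extra seats.

P3 5, P7 6, P8 4, P1 5, P4 2, P2 1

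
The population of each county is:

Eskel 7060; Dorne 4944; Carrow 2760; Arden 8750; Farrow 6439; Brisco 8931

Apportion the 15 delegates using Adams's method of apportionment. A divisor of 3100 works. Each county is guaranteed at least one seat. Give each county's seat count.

Eskel 3, Dorne 2, Carrow 1, Arden 3, Farrow 3, Brisco 3

With modified divisor 3100: modified quotas Eskel 2.277, Dorne 1.595, Carrow 0.890, Arden 2.823, Farrow 2.077, Brisco 2.881.
Rounding up: Eskel 3, Dorne 2, Carrow 1, Arden 3, Farrow 3, Brisco 3 (total 15).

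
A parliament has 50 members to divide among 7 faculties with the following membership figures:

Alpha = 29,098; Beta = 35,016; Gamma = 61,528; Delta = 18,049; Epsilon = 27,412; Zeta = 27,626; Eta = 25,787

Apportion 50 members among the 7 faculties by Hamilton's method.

Alpha 6, Beta 8, Gamma 14, Delta 4, Epsilon 6, Zeta 6, Eta 6

The standard divisor is 224516/50 ≈ 4490.32.
Standard quotas: Alpha 6.4802, Beta 7.7981, Gamma 13.7024, Delta 4.0195, Epsilon 6.1047, Zeta 6.1523, Eta 5.7428.
Lower quotas: Alpha 6, Beta 7, Gamma 13, Delta 4, Epsilon 6, Zeta 6, Eta 5 (sum 47, leaving 3 seats).
Remainders in descending order: Beta 0.7981, Eta 0.7428, Gamma 0.7024, Alpha 0.4802, Zeta 0.1523, Epsilon 0.1047, Delta 0.0195.
Largest remainders: Beta, Eta, Gamma receive the extra seats.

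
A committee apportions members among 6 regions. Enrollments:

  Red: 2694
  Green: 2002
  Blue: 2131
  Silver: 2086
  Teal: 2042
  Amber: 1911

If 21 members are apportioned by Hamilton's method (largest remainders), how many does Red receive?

Total 12866; standard divisor 12866/21 ≈ 612.667.
Standard quotas: Red 4.397, Green 3.268, Blue 3.478, Silver 3.405, Teal 3.333, Amber 3.119.
Lower quotas: Red 4, Green 3, Blue 3, Silver 3, Teal 3, Amber 3 (sum 19, leaving 2 seats).
Remainders in descending order: Blue 0.478, Silver 0.405, Red 0.397, Teal 0.333, Green 0.268, Amber 0.119.
Largest remainders: Blue, Silver receive the extra seats.
Red receives 4.

4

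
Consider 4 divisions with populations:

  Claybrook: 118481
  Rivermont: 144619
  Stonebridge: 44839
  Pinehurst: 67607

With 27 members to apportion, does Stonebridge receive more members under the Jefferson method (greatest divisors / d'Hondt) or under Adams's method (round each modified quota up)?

Jefferson: Claybrook 9, Rivermont 10, Stonebridge 3, Pinehurst 5.
Adams: Claybrook 8, Rivermont 10, Stonebridge 4, Pinehurst 5.
Stonebridge gets 3 under Jefferson and 4 under Adams.

Adams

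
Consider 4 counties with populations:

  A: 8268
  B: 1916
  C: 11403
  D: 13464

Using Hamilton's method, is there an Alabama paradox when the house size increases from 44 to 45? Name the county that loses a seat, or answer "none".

B

At 44 seats: A 10, B 3, C 14, D 17.
At 45 seats: A 11, B 2, C 15, D 17.
B drops from 3 to 2.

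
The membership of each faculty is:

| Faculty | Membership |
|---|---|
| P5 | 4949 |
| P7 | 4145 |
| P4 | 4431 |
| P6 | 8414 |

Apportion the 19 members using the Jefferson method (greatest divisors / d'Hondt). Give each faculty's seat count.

Standard divisor 21939/19 ≈ 1154.684; standard quotas: P5 4.286, P7 3.590, P4 3.837, P6 7.287.
Rounding down gives 4, 3, 3, 7 = 17 seats, so the divisor must be adjusted.
With modified divisor 1044: modified quotas P5 4.740, P7 3.970, P4 4.244, P6 8.059.
Rounding down: P5 4, P7 3, P4 4, P6 8 (total 19).

P5 4; P7 3; P4 4; P6 8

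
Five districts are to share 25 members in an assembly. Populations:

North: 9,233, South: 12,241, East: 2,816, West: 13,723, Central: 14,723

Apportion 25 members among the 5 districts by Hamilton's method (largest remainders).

Total 52736; standard divisor 52736/25 ≈ 2109.44.
Standard quotas: North 4.3770, South 5.8030, East 1.3350, West 6.5055, Central 6.9796.
Lower quotas: North 4, South 5, East 1, West 6, Central 6 (sum 22, leaving 3 seats).
Remainders in descending order: Central 0.9796, South 0.8030, West 0.5055, North 0.3770, East 0.3350.
The surplus seats go to Central, South, West.

North 4; South 6; East 1; West 7; Central 7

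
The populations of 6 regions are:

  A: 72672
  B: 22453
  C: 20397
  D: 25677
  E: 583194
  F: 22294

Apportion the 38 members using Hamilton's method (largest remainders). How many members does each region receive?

Total 746687; standard divisor 746687/38 ≈ 19649.658.
Standard quotas: A 3.6984, B 1.1427, C 1.0380, D 1.3067, E 29.6796, F 1.1346.
Lower quotas: A 3, B 1, C 1, D 1, E 29, F 1 (sum 36, leaving 2 seats).
Remainders in descending order: A 0.6984, E 0.6796, D 0.3067, B 0.1427, F 0.1346, C 0.0380.
Largest remainders: A, E receive the extra seats.

A 4, B 1, C 1, D 1, E 30, F 1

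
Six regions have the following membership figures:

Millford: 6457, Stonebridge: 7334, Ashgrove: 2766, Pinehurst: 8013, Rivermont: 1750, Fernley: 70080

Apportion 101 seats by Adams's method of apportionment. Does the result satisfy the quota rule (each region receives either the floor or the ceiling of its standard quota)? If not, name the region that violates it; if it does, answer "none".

Standard quotas: Millford 6.765, Stonebridge 7.684, Ashgrove 2.898, Pinehurst 8.395, Rivermont 1.834, Fernley 73.424.
Adams allocation: Millford 7, Stonebridge 8, Ashgrove 3, Pinehurst 9, Rivermont 2, Fernley 72.
Fernley has quota 73.424 (lower 73, upper 74) but receives 72 — outside the quota interval.

Fernley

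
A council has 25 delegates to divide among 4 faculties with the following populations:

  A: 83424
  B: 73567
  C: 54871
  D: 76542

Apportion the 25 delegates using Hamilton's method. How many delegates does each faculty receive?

A 7, B 6, C 5, D 7

The standard divisor is 288404/25 ≈ 11536.16.
Standard quotas: A 7.2315, B 6.3771, C 4.7564, D 6.6350.
Lower quotas: A 7, B 6, C 4, D 6 (sum 23, leaving 2 seats).
Remainders in descending order: C 0.7564, D 0.6350, B 0.3771, A 0.2315.
Largest remainders: C, D receive the extra seats.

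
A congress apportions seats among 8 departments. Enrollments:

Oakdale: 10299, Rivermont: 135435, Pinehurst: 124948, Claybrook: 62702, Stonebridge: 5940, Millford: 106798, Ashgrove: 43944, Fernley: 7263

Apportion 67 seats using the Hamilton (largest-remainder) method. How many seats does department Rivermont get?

Standard divisor: 497329 ÷ 67 ≈ 7422.821.
Standard quotas: Oakdale 1.3875, Rivermont 18.2458, Pinehurst 16.8330, Claybrook 8.4472, Stonebridge 0.8002, Millford 14.3878, Ashgrove 5.9201, Fernley 0.9785.
Lower quotas: Oakdale 1, Rivermont 18, Pinehurst 16, Claybrook 8, Stonebridge 0, Millford 14, Ashgrove 5, Fernley 0 (sum 62, leaving 5 seats).
Remainders in descending order: Fernley 0.9785, Ashgrove 0.9201, Pinehurst 0.8330, Stonebridge 0.8002, Claybrook 0.4472, Millford 0.3878, Oakdale 0.3875, Rivermont 0.2458.
The surplus seats go to Fernley, Ashgrove, Pinehurst, Stonebridge, Claybrook.
Rivermont receives 18.

18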